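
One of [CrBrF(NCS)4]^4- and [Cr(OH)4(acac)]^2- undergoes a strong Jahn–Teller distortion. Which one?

[CrBrF(NCS)4]^4-: Ligand charges: each bromide is −1; each fluoride is −1; each isothiocyanate is −1. With an overall charge of −4 the chromium centre must be in the +2 oxidation state. Chromium is a group-6 element; Cr(II) is therefore d⁴. Bromide, fluoride, and isothiocyanate are weak-field ligands for a first-row metal, so the complex is high-spin. The t₂g³e_g¹ (high-spin) configuration has an unevenly filled e_g set; the Jahn–Teller theorem predicts a tetragonal distortion (typically axial elongation) to lift the degeneracy.
[Cr(OH)4(acac)]^2-: Summing ligand charges against the −2 overall charge gives an oxidation state of +3 for chromium. Chromium is a group-6 element; Cr(III) is therefore d³. The d³ configuration leaves the e_g set evenly filled (or empty) — no strong Jahn–Teller driving force.

[CrBrF(NCS)4]^4-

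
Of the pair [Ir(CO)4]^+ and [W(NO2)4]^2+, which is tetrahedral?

For [Ir(CO)4]^+: Summing ligand charges against the +1 overall charge gives an oxidation state of +1 for iridium. Iridium is a group-9 element; Ir(I) is therefore d⁸. A 5d d⁸ ion has a large crystal-field splitting; square planar leaves the high-energy d_{x²−y²} orbital empty and maximises CFSE. → square planar.
For [W(NO2)4]^2+: Summing ligand charges against the +2 overall charge gives an oxidation state of +6 for tungsten. W sits in group 6, so the d-electron count is 6 − 6 = 0. A d⁰ ion has no crystal-field stabilisation preference between square planar and tetrahedral, so four ligands adopt the sterically favoured tetrahedral geometry. → tetrahedral.

[W(NO2)4]^2+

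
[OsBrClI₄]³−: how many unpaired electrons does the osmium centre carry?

Each bromide is −1; each chloride is −1; each iodide is −1; balancing the −3 overall charge requires Os(III).
Osmium is a group-8 element; Os(III) is therefore d⁵.
The spin state decides the count: a 5d ion has a large Δₒ and is invariably low-spin.
An octahedral low-spin d⁵ ion is t₂g⁵e_g⁰, giving 1 unpaired electron.

1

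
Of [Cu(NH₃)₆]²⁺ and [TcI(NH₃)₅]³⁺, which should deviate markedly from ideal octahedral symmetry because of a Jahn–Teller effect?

[Cu(NH₃)₆]²⁺: Ammonia is neutral; balancing the +2 overall charge requires Cu(II). Cu sits in group 11, so the d-electron count is 11 − 2 = 9. The t₂g⁶e_g³ configuration has an unevenly filled e_g set; the Jahn–Teller theorem predicts a tetragonal distortion (typically axial elongation) to lift the degeneracy.
[TcI(NH₃)₅]³⁺: Ligand charges: each iodide is −1; ammonia is neutral. With an overall charge of +3 the technetium centre must be in the +4 oxidation state. Tc sits in group 7, so the d-electron count is 7 − 4 = 3. The d³ configuration leaves the e_g set evenly filled (or empty) — no strong Jahn–Teller driving force.

[Cu(NH₃)₆]²⁺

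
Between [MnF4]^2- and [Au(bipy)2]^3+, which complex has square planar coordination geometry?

[Au(bipy)2]^3+

For [MnF4]^2-: Summing ligand charges against the −2 overall charge gives an oxidation state of +2 for manganese. Manganese is a group-7 element; Mn(II) is therefore d⁵. A high-spin d⁵ ion has zero CFSE in either geometry, so four ligands adopt the sterically favoured tetrahedral geometry. → tetrahedral.
For [Au(bipy)2]^3+: 2,2′-bipyridine is neutral; balancing the +3 overall charge requires Au(III). Group 11 minus oxidation state 3 gives a d⁸ configuration. A 5d d⁸ ion has a large crystal-field splitting; square planar leaves the high-energy d_{x²−y²} orbital empty and maximises CFSE. → square planar.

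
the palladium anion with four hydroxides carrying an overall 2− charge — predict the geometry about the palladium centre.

Each hydroxide is −1; balancing the −2 overall charge requires Pd(II).
Palladium is a group-10 element; Pd(II) is therefore d⁸.
With 4 monodentate ligands the coordination number is 4.
A 4d d⁸ ion has a large crystal-field splitting; square planar leaves the high-energy d_{x²−y²} orbital empty and maximises CFSE.

square planar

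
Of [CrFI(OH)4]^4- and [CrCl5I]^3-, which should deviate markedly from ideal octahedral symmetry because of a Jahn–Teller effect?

[CrFI(OH)4]^4-

[CrFI(OH)4]^4-: Ligand charges: each fluoride is −1; each iodide is −1; each hydroxide is −1. With an overall charge of −4 the chromium centre must be in the +2 oxidation state. Group 6 minus oxidation state 2 gives a d⁴ configuration. Fluoride, hydroxide, and iodide are weak-field ligands for a first-row metal, so the complex is high-spin. The t₂g³e_g¹ (high-spin) configuration has an unevenly filled e_g set; the Jahn–Teller theorem predicts a tetragonal distortion (typically axial elongation) to lift the degeneracy.
[CrCl5I]^3-: Summing ligand charges against the −3 overall charge gives an oxidation state of +3 for chromium. Chromium is a group-6 element; Cr(III) is therefore d³. The d³ configuration leaves the e_g set evenly filled (or empty) — no strong Jahn–Teller driving force.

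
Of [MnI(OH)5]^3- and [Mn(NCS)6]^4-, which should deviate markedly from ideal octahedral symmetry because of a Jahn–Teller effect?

[MnI(OH)5]^3-: Summing ligand charges against the −3 overall charge gives an oxidation state of +3 for manganese. Manganese is a group-7 element; Mn(III) is therefore d⁴. Hydroxide and iodide are weak-field ligands for a first-row metal, so the complex is high-spin. The t₂g³e_g¹ (high-spin) configuration has an unevenly filled e_g set; the Jahn–Teller theorem predicts a tetragonal distortion (typically axial elongation) to lift the degeneracy.
[Mn(NCS)6]^4-: Ligand charges: each isothiocyanate is −1. With an overall charge of −4 the manganese centre must be in the +2 oxidation state. Mn sits in group 7, so the d-electron count is 7 − 2 = 5. Isothiocyanate is a weak-field ligand for a first-row metal, so the complex is high-spin. The d⁵ configuration leaves the e_g set evenly filled (or empty) — no strong Jahn–Teller driving force.

[MnI(OH)5]^3-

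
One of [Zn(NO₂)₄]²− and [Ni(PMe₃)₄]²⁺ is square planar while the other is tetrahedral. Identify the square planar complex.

For [Zn(NO₂)₄]²−: Each nitro (N-bound nitrite) is −1; balancing the −2 overall charge requires Zn(II). Zn sits in group 12, so the d-electron count is 12 − 2 = 10. A d¹⁰ ion has no crystal-field stabilisation preference between square planar and tetrahedral, so four ligands adopt the sterically favoured tetrahedral geometry. → tetrahedral.
For [Ni(PMe₃)₄]²⁺: Summing ligand charges against the +2 overall charge gives an oxidation state of +2 for nickel. Nickel is a group-10 element; Ni(II) is therefore d⁸. Trimethylphosphine is a strong-field ligand (high in the spectrochemical series). A 3d d⁸ ion with strong-field ligands gains enough CFSE to favour square planar over tetrahedral. → square planar.

[Ni(PMe₃)₄]²⁺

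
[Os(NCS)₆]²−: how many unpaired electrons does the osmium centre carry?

2

Summing ligand charges against the −2 overall charge gives an oxidation state of +4 for osmium.
Os sits in group 8, so the d-electron count is 8 − 4 = 4.
The spin state decides the count: a 5d ion has a large Δₒ and is invariably low-spin.
An octahedral low-spin d⁴ ion is t₂g⁴e_g⁰, giving 2 unpaired electrons.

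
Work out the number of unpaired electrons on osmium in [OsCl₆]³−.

1

Summing ligand charges against the −3 overall charge gives an oxidation state of +3 for osmium.
Osmium is a group-8 element; Os(III) is therefore d⁵.
The spin state decides the count: a 5d ion has a large Δₒ and is invariably low-spin.
An octahedral low-spin d⁵ ion is t₂g⁵e_g⁰, giving 1 unpaired electron.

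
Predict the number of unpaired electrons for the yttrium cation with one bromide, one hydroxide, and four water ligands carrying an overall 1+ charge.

Each bromide is −1; each hydroxide is −1; water is neutral; balancing the +1 overall charge requires Y(III).
Group 3 minus oxidation state 3 gives a d⁰ configuration.
In an octahedral field the d⁰ configuration is t₂g⁰e_g⁰, giving 0 unpaired electrons.

0 unpaired electrons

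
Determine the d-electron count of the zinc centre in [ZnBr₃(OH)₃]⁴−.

Each bromide is −1; each hydroxide is −1; balancing the −4 overall charge requires Zn(II).
Zn sits in group 12, so the d-electron count is 12 − 2 = 10.

d¹⁰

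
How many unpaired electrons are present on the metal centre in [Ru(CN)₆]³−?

Each cyanide is −1; balancing the −3 overall charge requires Ru(III).
Group 8 minus oxidation state 3 gives a d⁵ configuration.
The spin state decides the count: a 4d ion has a large Δₒ and is invariably low-spin.
An octahedral low-spin d⁵ ion is t₂g⁵e_g⁰, giving 1 unpaired electron.

1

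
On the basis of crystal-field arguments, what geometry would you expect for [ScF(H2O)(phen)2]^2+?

octahedral

Ligand charges: each fluoride is −1; water is neutral; 1,10-phenanthroline is neutral. With an overall charge of +2 the scandium centre must be in the +3 oxidation state.
Scandium is a group-3 element; Sc(III) is therefore d⁰.
Counting donor atoms: 1×fluoride (monodentate) → 1 donor; 1×water (monodentate) → 1 donor; 2×1,10-phenanthroline (bidentate) → 4 donors. Coordination number = 6.
Six donors around a single metal centre give an octahedral coordination sphere.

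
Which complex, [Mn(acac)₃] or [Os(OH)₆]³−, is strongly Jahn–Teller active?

[Mn(acac)₃]

[Mn(acac)₃]: Each acetylacetonate is −1; balancing the 0 overall charge requires Mn(III). Group 7 minus oxidation state 3 gives a d⁴ configuration. Acetylacetonate is a weak-field ligand for a first-row metal, so the complex is high-spin. The t₂g³e_g¹ (high-spin) configuration has an unevenly filled e_g set; the Jahn–Teller theorem predicts a tetragonal distortion (typically axial elongation) to lift the degeneracy.
[Os(OH)₆]³−: Each hydroxide is −1; balancing the −3 overall charge requires Os(III). Osmium is a group-8 element; Os(III) is therefore d⁵. A 5d ion has a large Δₒ and is invariably low-spin. The d⁵ configuration leaves the e_g set evenly filled (or empty) — no strong Jahn–Teller driving force.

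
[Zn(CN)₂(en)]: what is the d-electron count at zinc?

d¹⁰

Each cyanide is −1; ethylenediamine is neutral; balancing the 0 overall charge requires Zn(II).
Zn sits in group 12, so the d-electron count is 12 − 2 = 10.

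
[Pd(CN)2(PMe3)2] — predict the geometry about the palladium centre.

Summing ligand charges against the 0 overall charge gives an oxidation state of +2 for palladium.
Group 10 minus oxidation state 2 gives a d⁸ configuration.
Coordination number: 4.
A 4d d⁸ ion has a large crystal-field splitting; square planar leaves the high-energy d_{x²−y²} orbital empty and maximises CFSE.

square planar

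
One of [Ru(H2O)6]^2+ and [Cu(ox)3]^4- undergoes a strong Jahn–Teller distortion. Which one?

[Ru(H2O)6]^2+: Summing ligand charges against the +2 overall charge gives an oxidation state of +2 for ruthenium. Group 8 minus oxidation state 2 gives a d⁶ configuration. A 4d ion has a large Δₒ and is invariably low-spin. The d⁶ configuration leaves the e_g set evenly filled (or empty) — no strong Jahn–Teller driving force.
[Cu(ox)3]^4-: Each oxalate is −2; balancing the −4 overall charge requires Cu(II). Cu sits in group 11, so the d-electron count is 11 − 2 = 9. The t₂g⁶e_g³ configuration has an unevenly filled e_g set; the Jahn–Teller theorem predicts a tetragonal distortion (typically axial elongation) to lift the degeneracy.

[Cu(ox)3]^4-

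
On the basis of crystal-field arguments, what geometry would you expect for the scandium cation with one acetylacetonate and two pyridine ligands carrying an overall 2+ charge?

Ligand charges: each acetylacetonate is −1; pyridine is neutral. With an overall charge of +2 the scandium centre must be in the +3 oxidation state.
Scandium is a group-3 element; Sc(III) is therefore d⁰.
Counting donor atoms: 1×acetylacetonate (bidentate) → 2 donors; 2×pyridine (monodentate) → 2 donors. Coordination number = 4.
A d⁰ ion has no crystal-field stabilisation preference between square planar and tetrahedral, so four ligands adopt the sterically favoured tetrahedral geometry.

tetrahedral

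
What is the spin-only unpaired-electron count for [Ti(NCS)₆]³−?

1 unpaired electron

Summing ligand charges against the −3 overall charge gives an oxidation state of +3 for titanium.
Ti sits in group 4, so the d-electron count is 4 − 3 = 1.
In an octahedral field the d¹ configuration is t₂g¹e_g⁰ (only one arrangement possible), giving 1 unpaired electron.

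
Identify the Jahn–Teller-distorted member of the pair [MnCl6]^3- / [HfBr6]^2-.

[MnCl6]^3-: Ligand charges: each chloride is −1. With an overall charge of −3 the manganese centre must be in the +3 oxidation state. Manganese is a group-7 element; Mn(III) is therefore d⁴. Chloride is a weak-field ligand for a first-row metal, so the complex is high-spin. The t₂g³e_g¹ (high-spin) configuration has an unevenly filled e_g set; the Jahn–Teller theorem predicts a tetragonal distortion (typically axial elongation) to lift the degeneracy.
[HfBr6]^2-: Summing ligand charges against the −2 overall charge gives an oxidation state of +4 for hafnium. Hf sits in group 4, so the d-electron count is 4 − 4 = 0. The d⁰ configuration leaves the e_g set evenly filled (or empty) — no strong Jahn–Teller driving force.

[MnCl6]^3-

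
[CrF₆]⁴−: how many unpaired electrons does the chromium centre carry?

Ligand charges: each fluoride is −1. With an overall charge of −4 the chromium centre must be in the +2 oxidation state.
Group 6 minus oxidation state 2 gives a d⁴ configuration.
The spin state decides the count: Fluoride is a weak-field ligand for a first-row metal, so the complex is high-spin.
An octahedral high-spin d⁴ ion is t₂g³e_g¹, giving 4 unpaired electrons.

4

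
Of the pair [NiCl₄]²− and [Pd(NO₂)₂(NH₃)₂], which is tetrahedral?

[NiCl₄]²−

For [NiCl₄]²−: Summing ligand charges against the −2 overall charge gives an oxidation state of +2 for nickel. Group 10 minus oxidation state 2 gives a d⁸ configuration. Chloride is a weak-field ligand. With weak-field ligands the CFSE gain from square planar is small, so a 3d d⁸ ion takes the sterically preferred tetrahedral geometry. → tetrahedral.
For [Pd(NO₂)₂(NH₃)₂]: Each nitro (N-bound nitrite) is −1; ammonia is neutral; balancing the 0 overall charge requires Pd(II). Palladium is a group-10 element; Pd(II) is therefore d⁸. A 4d d⁸ ion has a large crystal-field splitting; square planar leaves the high-energy d_{x²−y²} orbital empty and maximises CFSE. → square planar.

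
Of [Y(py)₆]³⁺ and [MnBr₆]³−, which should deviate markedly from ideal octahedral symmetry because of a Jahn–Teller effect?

[MnBr₆]³−

[Y(py)₆]³⁺: Ligand charges: pyridine is neutral. With an overall charge of +3 the yttrium centre must be in the +3 oxidation state. Yttrium is a group-3 element; Y(III) is therefore d⁰. The d⁰ configuration leaves the e_g set evenly filled (or empty) — no strong Jahn–Teller driving force.
[MnBr₆]³−: Each bromide is −1; balancing the −3 overall charge requires Mn(III). Mn sits in group 7, so the d-electron count is 7 − 3 = 4. Bromide is a weak-field ligand for a first-row metal, so the complex is high-spin. The t₂g³e_g¹ (high-spin) configuration has an unevenly filled e_g set; the Jahn–Teller theorem predicts a tetragonal distortion (typically axial elongation) to lift the degeneracy.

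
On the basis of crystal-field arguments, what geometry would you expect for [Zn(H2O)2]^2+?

linear

Summing ligand charges against the +2 overall charge gives an oxidation state of +2 for zinc.
Zinc is a group-12 element; Zn(II) is therefore d¹⁰.
With 2 monodentate ligands the coordination number is 2.
A d¹⁰ ion with only two ligands adopts a linear arrangement (sp hybridisation; no CFSE preference).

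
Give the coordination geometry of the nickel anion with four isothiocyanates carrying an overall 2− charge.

tetrahedral

Each isothiocyanate is −1; balancing the −2 overall charge requires Ni(II).
Group 10 minus oxidation state 2 gives a d⁸ configuration.
Coordination number: 4.
Isothiocyanate is a weak-field ligand.
With weak-field ligands the CFSE gain from square planar is small, so a 3d d⁸ ion takes the sterically preferred tetrahedral geometry.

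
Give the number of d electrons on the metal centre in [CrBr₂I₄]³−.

d³

Each bromide is −1; each iodide is −1; balancing the −3 overall charge requires Cr(III).
Group 6 minus oxidation state 3 gives a d³ configuration.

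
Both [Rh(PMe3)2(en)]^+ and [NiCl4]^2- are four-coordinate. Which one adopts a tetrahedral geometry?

For [Rh(PMe3)2(en)]^+: Ligand charges: trimethylphosphine is neutral; ethylenediamine is neutral. With an overall charge of +1 the rhodium centre must be in the +1 oxidation state. Rhodium is a group-9 element; Rh(I) is therefore d⁸. A 4d d⁸ ion has a large crystal-field splitting; square planar leaves the high-energy d_{x²−y²} orbital empty and maximises CFSE. → square planar.
For [NiCl4]^2-: Ligand charges: each chloride is −1. With an overall charge of −2 the nickel centre must be in the +2 oxidation state. Nickel is a group-10 element; Ni(II) is therefore d⁸. Chloride is a weak-field ligand. With weak-field ligands the CFSE gain from square planar is small, so a 3d d⁸ ion takes the sterically preferred tetrahedral geometry. → tetrahedral.

[NiCl4]^2-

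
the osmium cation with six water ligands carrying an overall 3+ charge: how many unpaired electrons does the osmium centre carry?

1 unpaired electron

Ligand charges: water is neutral. With an overall charge of +3 the osmium centre must be in the +3 oxidation state.
Osmium is a group-8 element; Os(III) is therefore d⁵.
The spin state decides the count: a 5d ion has a large Δₒ and is invariably low-spin.
An octahedral low-spin d⁵ ion is t₂g⁵e_g⁰, giving 1 unpaired electron.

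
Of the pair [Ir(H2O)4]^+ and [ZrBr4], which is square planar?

For [Ir(H2O)4]^+: Ligand charges: water is neutral. With an overall charge of +1 the iridium centre must be in the +1 oxidation state. Group 9 minus oxidation state 1 gives a d⁸ configuration. A 5d d⁸ ion has a large crystal-field splitting; square planar leaves the high-energy d_{x²−y²} orbital empty and maximises CFSE. → square planar.
For [ZrBr4]: Ligand charges: each bromide is −1. With an overall charge of 0 the zirconium centre must be in the +4 oxidation state. Group 4 minus oxidation state 4 gives a d⁰ configuration. A d⁰ ion has no crystal-field stabilisation preference between square planar and tetrahedral, so four ligands adopt the sterically favoured tetrahedral geometry. → tetrahedral.

[Ir(H2O)4]^+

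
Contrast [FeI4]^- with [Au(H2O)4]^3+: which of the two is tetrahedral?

For [FeI4]^-: Each iodide is −1; balancing the −1 overall charge requires Fe(III). Fe sits in group 8, so the d-electron count is 8 − 3 = 5. A high-spin d⁵ ion has zero CFSE in either geometry, so four ligands adopt the sterically favoured tetrahedral geometry. → tetrahedral.
For [Au(H2O)4]^3+: Water is neutral; balancing the +3 overall charge requires Au(III). Group 11 minus oxidation state 3 gives a d⁸ configuration. A 5d d⁸ ion has a large crystal-field splitting; square planar leaves the high-energy d_{x²−y²} orbital empty and maximises CFSE. → square planar.

[FeI4]^-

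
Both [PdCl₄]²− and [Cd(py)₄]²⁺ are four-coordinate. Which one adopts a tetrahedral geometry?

[Cd(py)₄]²⁺

For [PdCl₄]²−: Each chloride is −1; balancing the −2 overall charge requires Pd(II). Palladium is a group-10 element; Pd(II) is therefore d⁸. A 4d d⁸ ion has a large crystal-field splitting; square planar leaves the high-energy d_{x²−y²} orbital empty and maximises CFSE. → square planar.
For [Cd(py)₄]²⁺: Ligand charges: pyridine is neutral. With an overall charge of +2 the cadmium centre must be in the +2 oxidation state. Group 12 minus oxidation state 2 gives a d¹⁰ configuration. A d¹⁰ ion has no crystal-field stabilisation preference between square planar and tetrahedral, so four ligands adopt the sterically favoured tetrahedral geometry. → tetrahedral.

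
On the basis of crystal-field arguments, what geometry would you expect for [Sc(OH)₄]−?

tetrahedral

Summing ligand charges against the −1 overall charge gives an oxidation state of +3 for scandium.
Scandium is a group-3 element; Sc(III) is therefore d⁰.
With 4 monodentate ligands the coordination number is 4.
A d⁰ ion has no crystal-field stabilisation preference between square planar and tetrahedral, so four ligands adopt the sterically favoured tetrahedral geometry.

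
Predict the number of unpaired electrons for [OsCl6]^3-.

1

Each chloride is −1; balancing the −3 overall charge requires Os(III).
Osmium is a group-8 element; Os(III) is therefore d⁵.
The spin state decides the count: a 5d ion has a large Δₒ and is invariably low-spin.
An octahedral low-spin d⁵ ion is t₂g⁵e_g⁰, giving 1 unpaired electron.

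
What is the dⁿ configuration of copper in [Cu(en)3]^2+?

Summing ligand charges against the +2 overall charge gives an oxidation state of +2 for copper.
Cu sits in group 11, so the d-electron count is 11 − 2 = 9.

d9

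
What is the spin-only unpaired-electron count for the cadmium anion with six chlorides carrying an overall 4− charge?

0 unpaired electrons

Each chloride is −1; balancing the −4 overall charge requires Cd(II).
Cd sits in group 12, so the d-electron count is 12 − 2 = 10.
In an octahedral field the d¹⁰ configuration is t₂g⁶e_g⁴, giving 0 unpaired electrons.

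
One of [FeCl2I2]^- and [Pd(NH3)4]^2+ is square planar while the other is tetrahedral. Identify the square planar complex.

For [FeCl2I2]^-: Summing ligand charges against the −1 overall charge gives an oxidation state of +3 for iron. Group 8 minus oxidation state 3 gives a d⁵ configuration. A high-spin d⁵ ion has zero CFSE in either geometry, so four ligands adopt the sterically favoured tetrahedral geometry. → tetrahedral.
For [Pd(NH3)4]^2+: Ligand charges: ammonia is neutral. With an overall charge of +2 the palladium centre must be in the +2 oxidation state. Group 10 minus oxidation state 2 gives a d⁸ configuration. A 4d d⁸ ion has a large crystal-field splitting; square planar leaves the high-energy d_{x²−y²} orbital empty and maximises CFSE. → square planar.

[Pd(NH3)4]^2+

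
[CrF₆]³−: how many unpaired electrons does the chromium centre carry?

3 unpaired electrons

Ligand charges: each fluoride is −1. With an overall charge of −3 the chromium centre must be in the +3 oxidation state.
Chromium is a group-6 element; Cr(III) is therefore d³.
In an octahedral field the d³ configuration is t₂g³e_g⁰ (only one arrangement possible), giving 3 unpaired electrons.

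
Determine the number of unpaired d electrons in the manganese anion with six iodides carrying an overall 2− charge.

Each iodide is −1; balancing the −2 overall charge requires Mn(IV).
Manganese is a group-7 element; Mn(IV) is therefore d³.
In an octahedral field the d³ configuration is t₂g³e_g⁰ (only one arrangement possible), giving 3 unpaired electrons.

3 unpaired electrons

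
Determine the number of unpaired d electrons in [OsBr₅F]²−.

Summing ligand charges against the −2 overall charge gives an oxidation state of +4 for osmium.
Os sits in group 8, so the d-electron count is 8 − 4 = 4.
The spin state decides the count: a 5d ion has a large Δₒ and is invariably low-spin.
An octahedral low-spin d⁴ ion is t₂g⁴e_g⁰, giving 2 unpaired electrons.

2 unpaired electrons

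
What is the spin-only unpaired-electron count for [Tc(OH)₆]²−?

3 unpaired electrons

Summing ligand charges against the −2 overall charge gives an oxidation state of +4 for technetium.
Technetium is a group-7 element; Tc(IV) is therefore d³.
In an octahedral field the d³ configuration is t₂g³e_g⁰ (only one arrangement possible), giving 3 unpaired electrons.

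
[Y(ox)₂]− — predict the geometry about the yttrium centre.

Ligand charges: each oxalate is −2. With an overall charge of −1 the yttrium centre must be in the +3 oxidation state.
Yttrium is a group-3 element; Y(III) is therefore d⁰.
Counting donor atoms: 2×oxalate (bidentate) → 4 donors. Coordination number = 4.
A d⁰ ion has no crystal-field stabilisation preference between square planar and tetrahedral, so four ligands adopt the sterically favoured tetrahedral geometry.

tetrahedral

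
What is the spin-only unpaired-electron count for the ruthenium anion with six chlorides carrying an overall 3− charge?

Summing ligand charges against the −3 overall charge gives an oxidation state of +3 for ruthenium.
Ru sits in group 8, so the d-electron count is 8 − 3 = 5.
The spin state decides the count: a 4d ion has a large Δₒ and is invariably low-spin.
An octahedral low-spin d⁵ ion is t₂g⁵e_g⁰, giving 1 unpaired electron.

1 unpaired electron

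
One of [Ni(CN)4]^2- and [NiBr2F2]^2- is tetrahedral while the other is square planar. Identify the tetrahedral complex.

For [Ni(CN)4]^2-: Each cyanide is −1; balancing the −2 overall charge requires Ni(II). Nickel is a group-10 element; Ni(II) is therefore d⁸. Cyanide is a strong-field ligand (high in the spectrochemical series). A 3d d⁸ ion with strong-field ligands gains enough CFSE to favour square planar over tetrahedral. → square planar.
For [NiBr2F2]^2-: Each bromide is −1; each fluoride is −1; balancing the −2 overall charge requires Ni(II). Group 10 minus oxidation state 2 gives a d⁸ configuration. Bromide and fluoride are weak-field ligands. With weak-field ligands the CFSE gain from square planar is small, so a 3d d⁸ ion takes the sterically preferred tetrahedral geometry. → tetrahedral.

[NiBr2F2]^2-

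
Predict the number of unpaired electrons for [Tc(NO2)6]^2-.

Each nitro (N-bound nitrite) is −1; balancing the −2 overall charge requires Tc(IV).
Technetium is a group-7 element; Tc(IV) is therefore d³.
In an octahedral field the d³ configuration is t₂g³e_g⁰ (only one arrangement possible), giving 3 unpaired electrons.

3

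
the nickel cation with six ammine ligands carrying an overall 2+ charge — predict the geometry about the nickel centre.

Summing ligand charges against the +2 overall charge gives an oxidation state of +2 for nickel.
Group 10 minus oxidation state 2 gives a d⁸ configuration.
With 6 monodentate ligands the coordination number is 6.
Six donors around a single metal centre give an octahedral coordination sphere.

octahedral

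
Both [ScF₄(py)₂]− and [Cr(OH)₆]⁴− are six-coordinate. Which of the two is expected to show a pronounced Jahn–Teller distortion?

[Cr(OH)₆]⁴−

[ScF₄(py)₂]−: Each fluoride is −1; pyridine is neutral; balancing the −1 overall charge requires Sc(III). Scandium is a group-3 element; Sc(III) is therefore d⁰. The d⁰ configuration leaves the e_g set evenly filled (or empty) — no strong Jahn–Teller driving force.
[Cr(OH)₆]⁴−: Ligand charges: each hydroxide is −1. With an overall charge of −4 the chromium centre must be in the +2 oxidation state. Cr sits in group 6, so the d-electron count is 6 − 2 = 4. Hydroxide is a weak-field ligand for a first-row metal, so the complex is high-spin. The t₂g³e_g¹ (high-spin) configuration has an unevenly filled e_g set; the Jahn–Teller theorem predicts a tetragonal distortion (typically axial elongation) to lift the degeneracy.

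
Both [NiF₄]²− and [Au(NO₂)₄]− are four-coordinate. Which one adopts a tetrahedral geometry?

[NiF₄]²−

For [NiF₄]²−: Each fluoride is −1; balancing the −2 overall charge requires Ni(II). Nickel is a group-10 element; Ni(II) is therefore d⁸. Fluoride is a weak-field ligand. With weak-field ligands the CFSE gain from square planar is small, so a 3d d⁸ ion takes the sterically preferred tetrahedral geometry. → tetrahedral.
For [Au(NO₂)₄]−: Summing ligand charges against the −1 overall charge gives an oxidation state of +3 for gold. Gold is a group-11 element; Au(III) is therefore d⁸. A 5d d⁸ ion has a large crystal-field splitting; square planar leaves the high-energy d_{x²−y²} orbital empty and maximises CFSE. → square planar.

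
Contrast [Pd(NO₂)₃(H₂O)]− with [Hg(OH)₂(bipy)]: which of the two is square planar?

[Pd(NO₂)₃(H₂O)]−

For [Pd(NO₂)₃(H₂O)]−: Summing ligand charges against the −1 overall charge gives an oxidation state of +2 for palladium. Group 10 minus oxidation state 2 gives a d⁸ configuration. A 4d d⁸ ion has a large crystal-field splitting; square planar leaves the high-energy d_{x²−y²} orbital empty and maximises CFSE. → square planar.
For [Hg(OH)₂(bipy)]: Each hydroxide is −1; 2,2′-bipyridine is neutral; balancing the 0 overall charge requires Hg(II). Mercury is a group-12 element; Hg(II) is therefore d¹⁰. A d¹⁰ ion has no crystal-field stabilisation preference between square planar and tetrahedral, so four ligands adopt the sterically favoured tetrahedral geometry. → tetrahedral.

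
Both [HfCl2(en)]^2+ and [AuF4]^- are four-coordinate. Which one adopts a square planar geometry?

[AuF4]^-

For [HfCl2(en)]^2+: Summing ligand charges against the +2 overall charge gives an oxidation state of +4 for hafnium. Hf sits in group 4, so the d-electron count is 4 − 4 = 0. A d⁰ ion has no crystal-field stabilisation preference between square planar and tetrahedral, so four ligands adopt the sterically favoured tetrahedral geometry. → tetrahedral.
For [AuF4]^-: Ligand charges: each fluoride is −1. With an overall charge of −1 the gold centre must be in the +3 oxidation state. Au sits in group 11, so the d-electron count is 11 − 3 = 8. A 5d d⁸ ion has a large crystal-field splitting; square planar leaves the high-energy d_{x²−y²} orbital empty and maximises CFSE. → square planar.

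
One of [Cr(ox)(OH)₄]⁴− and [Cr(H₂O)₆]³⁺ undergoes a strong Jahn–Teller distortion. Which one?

[Cr(ox)(OH)₄]⁴−: Each oxalate is −2; each hydroxide is −1; balancing the −4 overall charge requires Cr(II). Chromium is a group-6 element; Cr(II) is therefore d⁴. Hydroxide and oxalate are weak-field ligands for a first-row metal, so the complex is high-spin. The t₂g³e_g¹ (high-spin) configuration has an unevenly filled e_g set; the Jahn–Teller theorem predicts a tetragonal distortion (typically axial elongation) to lift the degeneracy.
[Cr(H₂O)₆]³⁺: Water is neutral; balancing the +3 overall charge requires Cr(III). Cr sits in group 6, so the d-electron count is 6 − 3 = 3. The d³ configuration leaves the e_g set evenly filled (or empty) — no strong Jahn–Teller driving force.

[Cr(ox)(OH)₄]⁴−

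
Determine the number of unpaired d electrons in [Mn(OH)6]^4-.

5

Each hydroxide is −1; balancing the −4 overall charge requires Mn(II).
Mn sits in group 7, so the d-electron count is 7 − 2 = 5.
The spin state decides the count: Hydroxide is a weak-field ligand for a first-row metal, so the complex is high-spin.
An octahedral high-spin d⁵ ion is t₂g³e_g², giving 5 unpaired electrons.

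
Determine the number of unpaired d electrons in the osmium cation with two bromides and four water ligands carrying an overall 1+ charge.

Each bromide is −1; water is neutral; balancing the +1 overall charge requires Os(III).
Group 8 minus oxidation state 3 gives a d⁵ configuration.
The spin state decides the count: a 5d ion has a large Δₒ and is invariably low-spin.
An octahedral low-spin d⁵ ion is t₂g⁵e_g⁰, giving 1 unpaired electron.

1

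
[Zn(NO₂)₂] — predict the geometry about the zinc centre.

Ligand charges: each nitro (N-bound nitrite) is −1. With an overall charge of 0 the zinc centre must be in the +2 oxidation state.
Zn sits in group 12, so the d-electron count is 12 − 2 = 10.
Coordination number: 2.
A d¹⁰ ion with only two ligands adopts a linear arrangement (sp hybridisation; no CFSE preference).

linear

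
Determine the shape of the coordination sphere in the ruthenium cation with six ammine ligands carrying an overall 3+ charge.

Ligand charges: ammonia is neutral. With an overall charge of +3 the ruthenium centre must be in the +3 oxidation state.
Ruthenium is a group-8 element; Ru(III) is therefore d⁵.
Coordination number: 6.
Six donors around a single metal centre give an octahedral coordination sphere.

octahedral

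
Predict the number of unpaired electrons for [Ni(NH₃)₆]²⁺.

Summing ligand charges against the +2 overall charge gives an oxidation state of +2 for nickel.
Ni sits in group 10, so the d-electron count is 10 − 2 = 8.
In an octahedral field the d⁸ configuration is t₂g⁶e_g² (only one arrangement possible), giving 2 unpaired electrons.

2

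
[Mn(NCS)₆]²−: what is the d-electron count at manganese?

Summing ligand charges against the −2 overall charge gives an oxidation state of +4 for manganese.
Manganese is a group-7 element; Mn(IV) is therefore d³.

d³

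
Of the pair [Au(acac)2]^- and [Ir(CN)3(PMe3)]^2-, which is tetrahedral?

[Au(acac)2]^-

For [Au(acac)2]^-: Each acetylacetonate is −1; balancing the −1 overall charge requires Au(I). Group 11 minus oxidation state 1 gives a d¹⁰ configuration. A d¹⁰ ion has no crystal-field stabilisation preference between square planar and tetrahedral, so four ligands adopt the sterically favoured tetrahedral geometry. → tetrahedral.
For [Ir(CN)3(PMe3)]^2-: Each cyanide is −1; trimethylphosphine is neutral; balancing the −2 overall charge requires Ir(I). Ir sits in group 9, so the d-electron count is 9 − 1 = 8. A 5d d⁸ ion has a large crystal-field splitting; square planar leaves the high-energy d_{x²−y²} orbital empty and maximises CFSE. → square planar.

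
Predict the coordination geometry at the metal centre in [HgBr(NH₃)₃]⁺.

Ligand charges: each bromide is −1; ammonia is neutral. With an overall charge of +1 the mercury centre must be in the +2 oxidation state.
Hg sits in group 12, so the d-electron count is 12 − 2 = 10.
Coordination number: 4.
A d¹⁰ ion has no crystal-field stabilisation preference between square planar and tetrahedral, so four ligands adopt the sterically favoured tetrahedral geometry.

tetrahedral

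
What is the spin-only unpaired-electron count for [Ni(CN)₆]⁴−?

Summing ligand charges against the −4 overall charge gives an oxidation state of +2 for nickel.
Ni sits in group 10, so the d-electron count is 10 − 2 = 8.
In an octahedral field the d⁸ configuration is t₂g⁶e_g² (only one arrangement possible), giving 2 unpaired electrons.

2 unpaired electrons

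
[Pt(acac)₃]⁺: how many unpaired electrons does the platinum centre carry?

Summing ligand charges against the +1 overall charge gives an oxidation state of +4 for platinum.
Pt sits in group 10, so the d-electron count is 10 − 4 = 6.
Counting donor atoms: 3×acetylacetonate (bidentate) → 6 donors. Coordination number = 6.
The spin state decides the count: a 5d ion has a large Δₒ and is invariably low-spin.
An octahedral low-spin d⁶ ion is t₂g⁶e_g⁰, giving 0 unpaired electrons.

0 unpaired electrons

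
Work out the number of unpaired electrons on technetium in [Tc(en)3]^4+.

Ligand charges: ethylenediamine is neutral. With an overall charge of +4 the technetium centre must be in the +4 oxidation state.
Group 7 minus oxidation state 4 gives a d³ configuration.
Counting donor atoms: 3×ethylenediamine (bidentate) → 6 donors. Coordination number = 6.
In an octahedral field the d³ configuration is t₂g³e_g⁰ (only one arrangement possible), giving 3 unpaired electrons.

3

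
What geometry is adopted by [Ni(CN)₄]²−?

Summing ligand charges against the −2 overall charge gives an oxidation state of +2 for nickel.
Ni sits in group 10, so the d-electron count is 10 − 2 = 8.
With 4 monodentate ligands the coordination number is 4.
Cyanide is a strong-field ligand (high in the spectrochemical series).
A 3d d⁸ ion with strong-field ligands gains enough CFSE to favour square planar over tetrahedral.

square planar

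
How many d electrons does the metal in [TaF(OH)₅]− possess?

Ligand charges: each fluoride is −1; each hydroxide is −1. With an overall charge of −1 the tantalum centre must be in the +5 oxidation state.
Group 5 minus oxidation state 5 gives a d⁰ configuration.

d0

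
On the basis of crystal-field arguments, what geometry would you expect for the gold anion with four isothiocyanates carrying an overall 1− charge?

Summing ligand charges against the −1 overall charge gives an oxidation state of +3 for gold.
Group 11 minus oxidation state 3 gives a d⁸ configuration.
Coordination number: 4.
A 5d d⁸ ion has a large crystal-field splitting; square planar leaves the high-energy d_{x²−y²} orbital empty and maximises CFSE.

square planar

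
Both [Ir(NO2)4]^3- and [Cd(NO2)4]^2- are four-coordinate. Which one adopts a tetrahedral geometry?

For [Ir(NO2)4]^3-: Each nitro (N-bound nitrite) is −1; balancing the −3 overall charge requires Ir(I). Ir sits in group 9, so the d-electron count is 9 − 1 = 8. A 5d d⁸ ion has a large crystal-field splitting; square planar leaves the high-energy d_{x²−y²} orbital empty and maximises CFSE. → square planar.
For [Cd(NO2)4]^2-: Each nitro (N-bound nitrite) is −1; balancing the −2 overall charge requires Cd(II). Cadmium is a group-12 element; Cd(II) is therefore d¹⁰. A d¹⁰ ion has no crystal-field stabilisation preference between square planar and tetrahedral, so four ligands adopt the sterically favoured tetrahedral geometry. → tetrahedral.

[Cd(NO2)4]^2-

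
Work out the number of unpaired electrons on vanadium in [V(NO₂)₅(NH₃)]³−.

Ligand charges: each nitro (N-bound nitrite) is −1; ammonia is neutral. With an overall charge of −3 the vanadium centre must be in the +2 oxidation state.
Vanadium is a group-5 element; V(II) is therefore d³.
In an octahedral field the d³ configuration is t₂g³e_g⁰ (only one arrangement possible), giving 3 unpaired electrons.

3 unpaired electrons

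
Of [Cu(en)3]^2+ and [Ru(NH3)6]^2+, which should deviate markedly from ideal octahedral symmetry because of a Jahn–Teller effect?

[Cu(en)3]^2+: Ethylenediamine is neutral; balancing the +2 overall charge requires Cu(II). Copper is a group-11 element; Cu(II) is therefore d⁹. The t₂g⁶e_g³ configuration has an unevenly filled e_g set; the Jahn–Teller theorem predicts a tetragonal distortion (typically axial elongation) to lift the degeneracy.
[Ru(NH3)6]^2+: Summing ligand charges against the +2 overall charge gives an oxidation state of +2 for ruthenium. Group 8 minus oxidation state 2 gives a d⁶ configuration. A 4d ion has a large Δₒ and is invariably low-spin. The d⁶ configuration leaves the e_g set evenly filled (or empty) — no strong Jahn–Teller driving force.

[Cu(en)3]^2+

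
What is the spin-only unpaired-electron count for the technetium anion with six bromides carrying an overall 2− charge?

Ligand charges: each bromide is −1. With an overall charge of −2 the technetium centre must be in the +4 oxidation state.
Tc sits in group 7, so the d-electron count is 7 − 4 = 3.
In an octahedral field the d³ configuration is t₂g³e_g⁰ (only one arrangement possible), giving 3 unpaired electrons.

3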